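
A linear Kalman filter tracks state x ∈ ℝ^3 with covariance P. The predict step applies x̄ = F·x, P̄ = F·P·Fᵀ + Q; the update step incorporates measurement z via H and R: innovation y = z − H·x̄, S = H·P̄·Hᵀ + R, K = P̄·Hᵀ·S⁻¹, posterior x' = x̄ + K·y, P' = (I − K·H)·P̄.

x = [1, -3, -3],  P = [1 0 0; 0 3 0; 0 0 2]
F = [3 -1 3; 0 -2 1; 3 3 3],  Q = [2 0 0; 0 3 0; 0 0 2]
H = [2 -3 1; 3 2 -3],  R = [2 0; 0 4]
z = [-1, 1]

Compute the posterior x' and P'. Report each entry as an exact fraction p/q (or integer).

x' = [-6127/3254, -61427/29286, -11873/3254]
P' = [11857/4881 13237/4881 19301/4881; 13237/4881 49801/14643 23441/4881; 19301/4881 23441/4881 35125/4881]

x̄ = F·x = [-3, 3, -15]
P̄ = F·P·Fᵀ + Q = [32 12 18; 12 17 -12; 18 -12 56]
y = z − H·x̄ = [29, -41]
S = H·P̄·Hᵀ + R = [339 -324; -324 828]
K = P̄·Hᵀ·S⁻¹ = [1652/4881 2071/9762; 19/1627 3883/29286; 1702/4881 -295/9762]
x' = x̄ + K·y = [-6127/3254, -61427/29286, -11873/3254]
P' = (I − K·H)·P̄ = [11857/4881 13237/4881 19301/4881; 13237/4881 49801/14643 23441/4881; 19301/4881 23441/4881 35125/4881]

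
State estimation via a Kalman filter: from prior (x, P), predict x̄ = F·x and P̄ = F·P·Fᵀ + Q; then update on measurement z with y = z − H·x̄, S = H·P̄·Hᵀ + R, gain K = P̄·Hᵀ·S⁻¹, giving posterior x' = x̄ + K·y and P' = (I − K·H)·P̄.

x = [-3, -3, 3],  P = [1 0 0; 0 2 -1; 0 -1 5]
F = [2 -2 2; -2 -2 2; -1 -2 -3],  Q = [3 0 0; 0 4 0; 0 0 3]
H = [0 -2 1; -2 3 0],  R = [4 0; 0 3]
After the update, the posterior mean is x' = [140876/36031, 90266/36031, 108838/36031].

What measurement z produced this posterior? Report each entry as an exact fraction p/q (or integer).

x̄ = F·x = [6, 18, 0]
P̄ = F·P·Fᵀ + Q = [43 32 -26; 32 44 -22; -26 -22 45]
S = H·P̄·Hᵀ + R = [313 -150; -150 187]
K = P̄·Hᵀ·S⁻¹ = [-15330/36031 -10370/36031; -10370/36031 4784/36031; 14543/36031 8968/36031]
x' − x̄ = [-75310/36031, -558292/36031, 108838/36031] = K·y
y = (KᵀK)⁻¹·Kᵀ·(x' − x̄) = [34, -43]
z = y + H·x̄ = [34, -43] + [-36, 42] = [-2, -1]

z = [-2, -1]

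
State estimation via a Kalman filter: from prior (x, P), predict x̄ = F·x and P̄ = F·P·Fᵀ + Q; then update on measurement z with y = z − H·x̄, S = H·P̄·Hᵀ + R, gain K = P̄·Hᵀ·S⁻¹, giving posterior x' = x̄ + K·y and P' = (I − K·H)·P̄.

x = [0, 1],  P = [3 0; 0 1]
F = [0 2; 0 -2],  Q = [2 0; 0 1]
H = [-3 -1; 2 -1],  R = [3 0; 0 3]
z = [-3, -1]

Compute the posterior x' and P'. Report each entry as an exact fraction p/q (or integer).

x' = [260/599, 426/599]
P' = [138/599 -78/599; -78/599 591/599]

x̄ = F·x = [2, -2]
P̄ = F·P·Fᵀ + Q = [6 -4; -4 5]
y = z − H·x̄ = [1, -7]
S = H·P̄·Hᵀ + R = [38 -35; -35 48]
K = P̄·Hᵀ·S⁻¹ = [-112/599 118/599; -119/599 -249/599]
x' = x̄ + K·y = [260/599, 426/599]
P' = (I − K·H)·P̄ = [138/599 -78/599; -78/599 591/599]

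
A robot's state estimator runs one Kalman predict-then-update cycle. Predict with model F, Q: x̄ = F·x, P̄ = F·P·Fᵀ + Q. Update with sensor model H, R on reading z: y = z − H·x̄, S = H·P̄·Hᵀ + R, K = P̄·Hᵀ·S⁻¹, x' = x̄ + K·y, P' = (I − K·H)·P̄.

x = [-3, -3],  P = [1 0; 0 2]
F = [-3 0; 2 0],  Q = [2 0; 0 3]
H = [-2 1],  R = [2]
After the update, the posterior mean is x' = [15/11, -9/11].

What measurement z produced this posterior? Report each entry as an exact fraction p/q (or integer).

z = [-3]

x̄ = F·x = [9, -6]
P̄ = F·P·Fᵀ + Q = [11 -6; -6 7]
S = H·P̄·Hᵀ + R = [77]
K = P̄·Hᵀ·S⁻¹ = [-4/11; 19/77]
x' − x̄ = [-84/11, 57/11] = K·y
y = (KᵀK)⁻¹·Kᵀ·(x' − x̄) = [21]
z = y + H·x̄ = [21] + [-24] = [-3]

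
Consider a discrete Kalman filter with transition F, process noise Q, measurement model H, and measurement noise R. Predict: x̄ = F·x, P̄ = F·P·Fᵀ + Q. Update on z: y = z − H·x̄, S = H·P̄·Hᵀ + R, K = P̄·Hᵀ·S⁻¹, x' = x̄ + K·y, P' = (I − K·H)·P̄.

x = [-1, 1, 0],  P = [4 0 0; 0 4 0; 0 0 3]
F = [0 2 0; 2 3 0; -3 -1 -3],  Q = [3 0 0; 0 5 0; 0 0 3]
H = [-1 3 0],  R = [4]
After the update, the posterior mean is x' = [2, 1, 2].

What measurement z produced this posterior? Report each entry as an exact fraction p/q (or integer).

x̄ = F·x = [2, 1, 2]
P̄ = F·P·Fᵀ + Q = [19 24 -8; 24 57 -36; -8 -36 70]
S = H·P̄·Hᵀ + R = [392]
K = P̄·Hᵀ·S⁻¹ = [53/392; 3/8; -25/98]
x' − x̄ = [0, 0, 0] = K·y
y = (KᵀK)⁻¹·Kᵀ·(x' − x̄) = [0]
z = y + H·x̄ = [0] + [1] = [1]

z = [1]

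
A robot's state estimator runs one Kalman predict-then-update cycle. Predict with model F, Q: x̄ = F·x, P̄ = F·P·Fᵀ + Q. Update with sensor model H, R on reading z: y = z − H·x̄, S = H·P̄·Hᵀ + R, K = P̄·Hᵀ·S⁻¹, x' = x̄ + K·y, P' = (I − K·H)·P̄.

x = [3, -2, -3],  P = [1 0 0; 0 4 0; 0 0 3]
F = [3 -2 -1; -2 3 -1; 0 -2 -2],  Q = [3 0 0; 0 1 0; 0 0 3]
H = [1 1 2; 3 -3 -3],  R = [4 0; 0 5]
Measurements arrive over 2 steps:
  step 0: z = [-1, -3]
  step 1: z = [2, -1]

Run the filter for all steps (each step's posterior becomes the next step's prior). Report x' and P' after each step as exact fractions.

step 0: x' = [2085/2492, 69043/14952, -28809/9968], P' = [3005/2492 9829/4984 -10093/9968; 9829/4984 212035/29904 -94769/19936; -10093/9968 -94769/19936 146801/39872]
step 1: x' = [2560621/2411082, 26742493/9644328, -2671759/2143184], P' = [6227774/3616623 26308255/7233246 -10218473/4822164; 26308255/7233246 170648075/14466492 -74332945/9644328; -10218473/4822164 -74332945/9644328 11750797/2143184]

step 0: x̄ = F·x = [16, -9, 10]
step 0: P̄ = F·P·Fᵀ + Q = [31 -27 22; -27 44 -18; 22 -18 31]
step 0: y = z − H·x̄ = [-28, -48]
step 0: S = H·P̄·Hᵀ + R = [165 3; 3 725]
step 0: K = P̄·Hᵀ·S⁻¹ = [2873/9968 1473/9968; -6649/59808 -4363/19936; 15923/39872 1419/39872]
step 0: x' = x̄ + K·y = [2085/2492, 69043/14952, -28809/9968]
step 0: P' = (I − K·H)·P̄ = [3005/2492 9829/4984 -10093/9968; 9829/4984 212035/29904 -94769/19936; -10093/9968 -94769/19936 146801/39872]
step 1: x̄ = F·x = [-114685/29904, 150215/9968, -51659/14952]
step 1: P̄ = F·P·Fᵀ + Q = [1111459/119616 -585833/39872 86501/59808; -585833/39872 2955569/39872 -245743/19936; 86501/59808 -245743/19936 241027/29904]
step 1: y = z − H·x̄ = [-5793/2492, 113011/2492]
step 1: S = H·P̄·Hᵀ + R = [116505/2492 -317943/2492; -317943/2492 2105401/2492]
step 1: K = P̄·Hᵀ·S⁻¹ = [1013548/3616623 196667/1607388; 132875/28932984 -870953/3214776; 5493641/19288656 135655/2143184]
step 1: x' = x̄ + K·y = [2560621/2411082, 26742493/9644328, -2671759/2143184]
step 1: P' = (I − K·H)·P̄ = [6227774/3616623 26308255/7233246 -10218473/4822164; 26308255/7233246 170648075/14466492 -74332945/9644328; -10218473/4822164 -74332945/9644328 11750797/2143184]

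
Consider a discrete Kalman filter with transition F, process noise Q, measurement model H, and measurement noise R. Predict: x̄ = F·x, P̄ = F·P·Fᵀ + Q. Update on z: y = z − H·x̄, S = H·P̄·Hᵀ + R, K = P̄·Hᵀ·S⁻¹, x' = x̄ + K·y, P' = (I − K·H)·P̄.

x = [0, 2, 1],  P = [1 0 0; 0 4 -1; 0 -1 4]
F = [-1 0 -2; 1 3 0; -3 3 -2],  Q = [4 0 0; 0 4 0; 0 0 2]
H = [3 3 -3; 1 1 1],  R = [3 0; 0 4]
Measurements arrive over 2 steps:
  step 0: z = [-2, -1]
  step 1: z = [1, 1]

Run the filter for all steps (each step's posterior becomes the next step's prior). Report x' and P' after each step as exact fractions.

step 0: x̄ = F·x = [-2, 6, 4]
step 0: P̄ = F·P·Fᵀ + Q = [21 5 25; 5 41 39; 25 39 75]
step 0: y = z − H·x̄ = [-2, -9]
step 0: S = H·P̄·Hᵀ + R = [174 -9; -9 279]
step 0: K = P̄·Hᵀ·S⁻¹ = [48/1795 989/5385; 736/5385 4993/16155; -884/5385 7963/16155]
step 0: x' = x̄ + K·y = [-6653/1795, 15859/5385, -581/5385]
step 0: P' = (I − K·H)·P̄ = [20738/1795 -60164/5385 1906/5385; -60164/5385 191582/16155 8882/16155; 1906/5385 8882/16155 17252/16155]
step 1: x̄ = F·x = [21121/5385, 9206/1795, 108616/5385]
step 1: P̄ = F·P·Fᵀ + Q = [343142/16155 32234/1795 1162862/16155; 32234/1795 99172/1795 242504/1795; 1162862/16155 242504/1795 6716222/16155]
step 1: y = z − H·x̄ = [61672/1795, -30394/1077]
step 1: S = H·P̄·Hᵀ + R = [1846713/1795 -326688/359; -326688/359 3057508/3231]
step 1: K = P̄·Hᵀ·S⁻¹ = [10910222/195847853 67002935/391695706; 18643946/195847853 122079699/391695706; -34454488/195847853 95766397/195847853]
step 1: x' = x̄ + K·y = [197558054/195847853, -77599185/195847853, 63873630/195847853]
step 1: P' = (I − K·H)·P̄ = [1508258875/195847853 -1435800829/195847853 61547824/195847853; -1435800829/195847853 1567202501/195847853 112757726/195847853; 61547824/195847853 112757726/195847853 208760038/195847853]

step 0: x' = [-6653/1795, 15859/5385, -581/5385], P' = [20738/1795 -60164/5385 1906/5385; -60164/5385 191582/16155 8882/16155; 1906/5385 8882/16155 17252/16155]
step 1: x' = [197558054/195847853, -77599185/195847853, 63873630/195847853], P' = [1508258875/195847853 -1435800829/195847853 61547824/195847853; -1435800829/195847853 1567202501/195847853 112757726/195847853; 61547824/195847853 112757726/195847853 208760038/195847853]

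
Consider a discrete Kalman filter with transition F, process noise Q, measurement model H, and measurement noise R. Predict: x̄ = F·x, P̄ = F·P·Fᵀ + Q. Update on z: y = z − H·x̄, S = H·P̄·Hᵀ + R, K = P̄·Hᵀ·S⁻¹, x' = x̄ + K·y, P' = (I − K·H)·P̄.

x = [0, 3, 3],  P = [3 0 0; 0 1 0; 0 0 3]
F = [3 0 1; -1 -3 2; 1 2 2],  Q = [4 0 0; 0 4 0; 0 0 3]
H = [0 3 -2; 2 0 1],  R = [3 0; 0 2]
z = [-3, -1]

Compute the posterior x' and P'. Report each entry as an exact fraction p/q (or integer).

x' = [-212123/54771, 63450/18257, 124787/18257]
P' = [144233/54771 -54471/18257 -82106/18257; -54471/18257 81743/18257 114204/18257; -82106/18257 114204/18257 172218/18257]

x̄ = F·x = [3, -3, 12]
P̄ = F·P·Fᵀ + Q = [34 -3 15; -3 28 3; 15 3 22]
y = z − H·x̄ = [30, -19]
S = H·P̄·Hᵀ + R = [307 -113; -113 220]
K = P̄·Hᵀ·S⁻¹ = [799/54771 21074/54771; 5607/18257 2631/18257; -608/18257 4003/18257]
x' = x̄ + K·y = [-212123/54771, 63450/18257, 124787/18257]
P' = (I − K·H)·P̄ = [144233/54771 -54471/18257 -82106/18257; -54471/18257 81743/18257 114204/18257; -82106/18257 114204/18257 172218/18257]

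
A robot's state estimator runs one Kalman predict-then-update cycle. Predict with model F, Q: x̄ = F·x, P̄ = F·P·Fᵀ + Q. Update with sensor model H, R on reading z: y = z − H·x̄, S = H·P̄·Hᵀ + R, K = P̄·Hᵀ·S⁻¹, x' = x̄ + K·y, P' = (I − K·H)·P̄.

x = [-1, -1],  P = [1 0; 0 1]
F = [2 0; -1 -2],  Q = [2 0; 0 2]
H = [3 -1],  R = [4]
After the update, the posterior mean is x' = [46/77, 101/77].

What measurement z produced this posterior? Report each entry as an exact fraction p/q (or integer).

z = [1]

x̄ = F·x = [-2, 3]
P̄ = F·P·Fᵀ + Q = [6 -2; -2 7]
S = H·P̄·Hᵀ + R = [77]
K = P̄·Hᵀ·S⁻¹ = [20/77; -13/77]
x' − x̄ = [200/77, -130/77] = K·y
y = (KᵀK)⁻¹·Kᵀ·(x' − x̄) = [10]
z = y + H·x̄ = [10] + [-9] = [1]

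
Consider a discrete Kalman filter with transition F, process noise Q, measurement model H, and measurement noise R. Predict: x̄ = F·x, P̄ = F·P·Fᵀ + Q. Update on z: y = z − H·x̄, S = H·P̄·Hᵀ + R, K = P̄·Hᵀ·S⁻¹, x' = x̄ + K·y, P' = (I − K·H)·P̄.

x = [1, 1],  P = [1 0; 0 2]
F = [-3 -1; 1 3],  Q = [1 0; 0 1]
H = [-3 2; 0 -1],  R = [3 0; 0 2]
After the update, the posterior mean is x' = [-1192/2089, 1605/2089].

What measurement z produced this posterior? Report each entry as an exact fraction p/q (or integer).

z = [3, -1]

x̄ = F·x = [-4, 4]
P̄ = F·P·Fᵀ + Q = [12 -9; -9 20]
S = H·P̄·Hᵀ + R = [299 -67; -67 22]
K = P̄·Hᵀ·S⁻¹ = [-585/2089 -927/2089; 134/2089 -1491/2089]
x' − x̄ = [7164/2089, -6751/2089] = K·y
y = (KᵀK)⁻¹·Kᵀ·(x' − x̄) = [-17, 3]
z = y + H·x̄ = [-17, 3] + [20, -4] = [3, -1]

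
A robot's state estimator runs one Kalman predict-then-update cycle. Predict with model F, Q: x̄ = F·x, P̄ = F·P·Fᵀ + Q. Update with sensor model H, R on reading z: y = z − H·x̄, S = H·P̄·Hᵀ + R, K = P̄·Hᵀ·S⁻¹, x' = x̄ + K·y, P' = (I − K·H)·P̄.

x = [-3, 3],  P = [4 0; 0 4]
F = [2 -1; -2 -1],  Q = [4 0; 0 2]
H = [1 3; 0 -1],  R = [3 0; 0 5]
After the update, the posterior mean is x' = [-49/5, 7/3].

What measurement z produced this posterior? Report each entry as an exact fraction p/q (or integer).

z = [-3, -3]

x̄ = F·x = [-9, 3]
P̄ = F·P·Fᵀ + Q = [24 -12; -12 22]
S = H·P̄·Hᵀ + R = [153 -54; -54 27]
K = P̄·Hᵀ·S⁻¹ = [4/15 44/45; 2/9 -10/27]
x' − x̄ = [-4/5, -2/3] = K·y
y = (KᵀK)⁻¹·Kᵀ·(x' − x̄) = [-3, 0]
z = y + H·x̄ = [-3, 0] + [0, -3] = [-3, -3]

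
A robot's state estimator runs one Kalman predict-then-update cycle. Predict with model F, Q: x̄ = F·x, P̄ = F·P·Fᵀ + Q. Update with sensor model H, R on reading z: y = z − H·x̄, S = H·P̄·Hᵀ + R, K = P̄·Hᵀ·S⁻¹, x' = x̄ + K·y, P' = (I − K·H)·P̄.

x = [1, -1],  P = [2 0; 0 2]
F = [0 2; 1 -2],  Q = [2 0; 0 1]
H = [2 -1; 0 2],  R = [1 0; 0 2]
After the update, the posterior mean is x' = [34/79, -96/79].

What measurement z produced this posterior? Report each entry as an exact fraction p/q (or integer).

z = [2, -3]

x̄ = F·x = [-2, 3]
P̄ = F·P·Fᵀ + Q = [10 -8; -8 11]
S = H·P̄·Hᵀ + R = [84 -54; -54 46]
K = P̄·Hᵀ·S⁻¹ = [106/237 14/79; -9/158 65/158]
x' − x̄ = [192/79, -333/79] = K·y
y = (KᵀK)⁻¹·Kᵀ·(x' − x̄) = [9, -9]
z = y + H·x̄ = [9, -9] + [-7, 6] = [2, -3]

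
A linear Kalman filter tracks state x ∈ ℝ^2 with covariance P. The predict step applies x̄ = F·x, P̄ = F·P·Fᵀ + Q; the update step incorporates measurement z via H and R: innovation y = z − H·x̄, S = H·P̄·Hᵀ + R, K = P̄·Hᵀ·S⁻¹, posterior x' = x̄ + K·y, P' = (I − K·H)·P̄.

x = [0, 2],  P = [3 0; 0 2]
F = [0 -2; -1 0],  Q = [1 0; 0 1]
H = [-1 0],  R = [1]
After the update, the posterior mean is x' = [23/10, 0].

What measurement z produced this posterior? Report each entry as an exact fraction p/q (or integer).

z = [-3]

x̄ = F·x = [-4, 0]
P̄ = F·P·Fᵀ + Q = [9 0; 0 4]
S = H·P̄·Hᵀ + R = [10]
K = P̄·Hᵀ·S⁻¹ = [-9/10; 0]
x' − x̄ = [63/10, 0] = K·y
y = (KᵀK)⁻¹·Kᵀ·(x' − x̄) = [-7]
z = y + H·x̄ = [-7] + [4] = [-3]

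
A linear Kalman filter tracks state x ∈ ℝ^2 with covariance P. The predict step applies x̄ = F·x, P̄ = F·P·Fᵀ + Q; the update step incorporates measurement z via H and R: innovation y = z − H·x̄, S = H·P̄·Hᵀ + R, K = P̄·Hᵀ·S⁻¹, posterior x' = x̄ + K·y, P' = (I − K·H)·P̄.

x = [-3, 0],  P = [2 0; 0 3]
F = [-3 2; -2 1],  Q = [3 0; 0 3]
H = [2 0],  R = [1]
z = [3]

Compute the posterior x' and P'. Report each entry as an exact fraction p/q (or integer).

x̄ = F·x = [9, 6]
P̄ = F·P·Fᵀ + Q = [33 18; 18 14]
y = z − H·x̄ = [-15]
S = H·P̄·Hᵀ + R = [133]
K = P̄·Hᵀ·S⁻¹ = [66/133; 36/133]
x' = x̄ + K·y = [207/133, 258/133]
P' = (I − K·H)·P̄ = [33/133 18/133; 18/133 566/133]

x' = [207/133, 258/133]
P' = [33/133 18/133; 18/133 566/133]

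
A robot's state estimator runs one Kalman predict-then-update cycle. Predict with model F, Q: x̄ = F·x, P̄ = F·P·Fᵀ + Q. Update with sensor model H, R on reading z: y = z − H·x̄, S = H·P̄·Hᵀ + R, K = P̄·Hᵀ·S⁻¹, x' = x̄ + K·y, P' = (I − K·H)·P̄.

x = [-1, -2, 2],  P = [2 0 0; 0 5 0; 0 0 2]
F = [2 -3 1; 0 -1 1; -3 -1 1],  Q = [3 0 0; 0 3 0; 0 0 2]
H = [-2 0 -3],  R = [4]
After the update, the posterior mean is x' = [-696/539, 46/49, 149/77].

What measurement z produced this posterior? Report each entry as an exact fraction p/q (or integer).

x̄ = F·x = [6, 4, 7]
P̄ = F·P·Fᵀ + Q = [58 17 5; 17 10 7; 5 7 27]
S = H·P̄·Hᵀ + R = [539]
K = P̄·Hᵀ·S⁻¹ = [-131/539; -5/49; -13/77]
x' − x̄ = [-3930/539, -150/49, -390/77] = K·y
y = (KᵀK)⁻¹·Kᵀ·(x' − x̄) = [30]
z = y + H·x̄ = [30] + [-33] = [-3]

z = [-3]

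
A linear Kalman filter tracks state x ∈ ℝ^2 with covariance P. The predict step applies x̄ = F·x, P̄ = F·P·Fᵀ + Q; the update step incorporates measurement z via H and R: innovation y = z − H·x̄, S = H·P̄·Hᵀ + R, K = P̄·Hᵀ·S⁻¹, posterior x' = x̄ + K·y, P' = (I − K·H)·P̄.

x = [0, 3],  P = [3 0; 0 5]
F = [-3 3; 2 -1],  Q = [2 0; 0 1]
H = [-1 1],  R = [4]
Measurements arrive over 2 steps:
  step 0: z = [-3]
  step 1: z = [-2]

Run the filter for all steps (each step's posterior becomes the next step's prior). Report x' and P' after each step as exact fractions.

step 0: x̄ = F·x = [9, -3]
step 0: P̄ = F·P·Fᵀ + Q = [74 -33; -33 18]
step 0: y = z − H·x̄ = [9]
step 0: S = H·P̄·Hᵀ + R = [162]
step 0: K = P̄·Hᵀ·S⁻¹ = [-107/162; 17/54]
step 0: x' = x̄ + K·y = [55/18, -1/6]
step 0: P' = (I − K·H)·P̄ = [539/162 37/54; 37/54 35/18]
step 1: x̄ = F·x = [-29/3, 113/18]
step 1: P̄ = F·P·Fᵀ + Q = [334/9 -530/27; -530/27 2189/162]
step 1: y = z − H·x̄ = [-323/18]
step 1: S = H·P̄·Hᵀ + R = [15209/162]
step 1: K = P̄·Hᵀ·S⁻¹ = [-9192/15209; 5369/15209]
step 1: x' = x̄ + K·y = [17925/15209, -865/15209]
step 1: P' = (I − K·H)·P̄ = [42862/15209 6094/15209; 6094/15209 27570/15209]

step 0: x' = [55/18, -1/6], P' = [539/162 37/54; 37/54 35/18]
step 1: x' = [17925/15209, -865/15209], P' = [42862/15209 6094/15209; 6094/15209 27570/15209]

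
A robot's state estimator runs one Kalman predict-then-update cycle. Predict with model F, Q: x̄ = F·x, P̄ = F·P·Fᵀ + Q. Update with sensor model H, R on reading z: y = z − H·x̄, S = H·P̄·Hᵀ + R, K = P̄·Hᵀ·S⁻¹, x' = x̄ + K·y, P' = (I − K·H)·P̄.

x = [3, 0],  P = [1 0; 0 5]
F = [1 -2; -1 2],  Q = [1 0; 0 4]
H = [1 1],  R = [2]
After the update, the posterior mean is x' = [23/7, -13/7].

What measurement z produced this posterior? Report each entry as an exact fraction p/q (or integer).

x̄ = F·x = [3, -3]
P̄ = F·P·Fᵀ + Q = [22 -21; -21 25]
S = H·P̄·Hᵀ + R = [7]
K = P̄·Hᵀ·S⁻¹ = [1/7; 4/7]
x' − x̄ = [2/7, 8/7] = K·y
y = (KᵀK)⁻¹·Kᵀ·(x' − x̄) = [2]
z = y + H·x̄ = [2] + [0] = [2]

z = [2]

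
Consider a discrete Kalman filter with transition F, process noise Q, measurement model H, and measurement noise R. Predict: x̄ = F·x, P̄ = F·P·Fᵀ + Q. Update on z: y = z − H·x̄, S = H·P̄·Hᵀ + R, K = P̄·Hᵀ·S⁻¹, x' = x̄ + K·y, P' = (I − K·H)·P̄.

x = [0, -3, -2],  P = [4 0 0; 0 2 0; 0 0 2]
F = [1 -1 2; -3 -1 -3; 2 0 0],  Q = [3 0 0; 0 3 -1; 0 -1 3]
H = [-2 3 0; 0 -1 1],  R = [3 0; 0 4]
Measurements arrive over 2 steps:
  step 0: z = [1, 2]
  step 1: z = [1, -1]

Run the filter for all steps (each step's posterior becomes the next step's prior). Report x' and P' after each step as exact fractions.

step 0: x̄ = F·x = [-1, 9, 0]
step 0: P̄ = F·P·Fᵀ + Q = [17 -22 8; -22 59 -25; 8 -25 19]
step 0: y = z − H·x̄ = [-28, 11]
step 0: S = H·P̄·Hᵀ + R = [866 -312; -312 132]
step 0: K = P̄·Hᵀ·S⁻¹ = [-160/707 -435/1414; 247/1414 -158/707; 143/1414 1214/2121]
step 0: x' = x̄ + K·y = [2761/1414, 1167/707, 7348/2121]
step 0: P' = (I − K·H)·P̄ = [2544/707 1536/707 666/707; 1536/707 2295/1414 1031/1414; 666/707 1031/1414 12805/4242]
step 1: x̄ = F·x = [30673/4242, -25313/1414, 2761/707]
step 1: P̄ = F·P·Fᵀ + Q = [71275/4242 -21696/707 4680/707; -21696/707 69669/707 -23039/707; 4680/707 -23039/707 12297/707]
step 1: y = z − H·x̄ = [415/6, -4607/202]
step 1: S = H·P̄·Hᵀ + R = [3976/3 -468; -468 18696/101]
step 1: K = P̄·Hᵀ·S⁻¹ = [-73255/332126 -236539/664252; 59535/332126 -508529/1992756; 35901/332126 1082651/1992756]
step 1: x' = x̄ + K·y = [898593/9299528, 8838143/27898584, -28151957/27898584]
step 1: P' = (I − K·H)·P̄ = [2754546/1162441 3159943/2324882 -151603/2324882; 3159943/2324882 7570121/6974646 450715/6974646; -151603/2324882 450715/6974646 15607829/6974646]

step 0: x' = [2761/1414, 1167/707, 7348/2121], P' = [2544/707 1536/707 666/707; 1536/707 2295/1414 1031/1414; 666/707 1031/1414 12805/4242]
step 1: x' = [898593/9299528, 8838143/27898584, -28151957/27898584], P' = [2754546/1162441 3159943/2324882 -151603/2324882; 3159943/2324882 7570121/6974646 450715/6974646; -151603/2324882 450715/6974646 15607829/6974646]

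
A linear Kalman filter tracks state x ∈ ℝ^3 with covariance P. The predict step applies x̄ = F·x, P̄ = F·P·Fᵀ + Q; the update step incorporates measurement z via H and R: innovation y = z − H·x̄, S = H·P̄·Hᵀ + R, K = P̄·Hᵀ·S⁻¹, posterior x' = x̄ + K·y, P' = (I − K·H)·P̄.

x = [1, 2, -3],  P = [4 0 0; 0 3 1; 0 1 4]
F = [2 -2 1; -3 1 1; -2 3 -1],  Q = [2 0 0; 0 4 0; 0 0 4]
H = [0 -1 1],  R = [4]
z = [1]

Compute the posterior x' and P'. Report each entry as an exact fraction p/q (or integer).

x' = [-10/3, 1, 28/9]
P' = [29 -30 -92/3; -30 40 38; -92/3 38 356/9]

x̄ = F·x = [-5, -4, 7]
P̄ = F·P·Fᵀ + Q = [30 -27 -33; -27 49 31; -33 31 45]
y = z − H·x̄ = [-10]
S = H·P̄·Hᵀ + R = [36]
K = P̄·Hᵀ·S⁻¹ = [-1/6; -1/2; 7/18]
x' = x̄ + K·y = [-10/3, 1, 28/9]
P' = (I − K·H)·P̄ = [29 -30 -92/3; -30 40 38; -92/3 38 356/9]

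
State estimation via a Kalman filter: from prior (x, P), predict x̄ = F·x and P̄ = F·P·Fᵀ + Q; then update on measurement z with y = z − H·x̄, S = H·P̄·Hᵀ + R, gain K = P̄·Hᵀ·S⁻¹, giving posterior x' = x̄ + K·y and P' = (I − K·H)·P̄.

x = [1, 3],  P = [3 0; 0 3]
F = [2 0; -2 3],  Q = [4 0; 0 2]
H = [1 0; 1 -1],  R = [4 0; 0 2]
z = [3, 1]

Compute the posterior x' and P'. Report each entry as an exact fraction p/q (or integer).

x' = [742/219, 569/219]
P' = [544/219 488/219; 488/219 850/219]

x̄ = F·x = [2, 7]
P̄ = F·P·Fᵀ + Q = [16 -12; -12 41]
y = z − H·x̄ = [1, 6]
S = H·P̄·Hᵀ + R = [20 28; 28 83]
K = P̄·Hᵀ·S⁻¹ = [136/219 28/219; 122/219 -181/219]
x' = x̄ + K·y = [742/219, 569/219]
P' = (I − K·H)·P̄ = [544/219 488/219; 488/219 850/219]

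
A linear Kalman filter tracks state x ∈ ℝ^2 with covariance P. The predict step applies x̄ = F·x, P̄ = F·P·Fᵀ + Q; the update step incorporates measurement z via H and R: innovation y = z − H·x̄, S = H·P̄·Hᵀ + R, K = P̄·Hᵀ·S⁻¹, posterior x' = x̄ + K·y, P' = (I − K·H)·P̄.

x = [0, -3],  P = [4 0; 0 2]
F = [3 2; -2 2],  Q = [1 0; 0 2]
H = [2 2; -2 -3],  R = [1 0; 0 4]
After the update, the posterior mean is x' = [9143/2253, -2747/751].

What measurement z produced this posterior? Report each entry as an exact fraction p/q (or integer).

z = [1, 3]

x̄ = F·x = [-6, -6]
P̄ = F·P·Fᵀ + Q = [45 -16; -16 26]
S = H·P̄·Hᵀ + R = [157 -176; -176 226]
K = P̄·Hᵀ·S⁻¹ = [2858/2253 1807/2253; -596/751 -617/751]
x' − x̄ = [22661/2253, 1759/751] = K·y
y = (KᵀK)⁻¹·Kᵀ·(x' − x̄) = [25, -27]
z = y + H·x̄ = [25, -27] + [-24, 30] = [1, 3]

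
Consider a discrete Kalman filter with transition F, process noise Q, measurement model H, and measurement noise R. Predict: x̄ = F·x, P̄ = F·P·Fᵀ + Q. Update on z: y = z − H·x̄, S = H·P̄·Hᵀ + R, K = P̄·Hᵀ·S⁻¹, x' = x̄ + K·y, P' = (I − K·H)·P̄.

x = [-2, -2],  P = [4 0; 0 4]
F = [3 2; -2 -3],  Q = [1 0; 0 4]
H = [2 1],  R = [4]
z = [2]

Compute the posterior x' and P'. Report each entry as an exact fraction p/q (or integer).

x̄ = F·x = [-10, 10]
P̄ = F·P·Fᵀ + Q = [53 -48; -48 56]
y = z − H·x̄ = [12]
S = H·P̄·Hᵀ + R = [80]
K = P̄·Hᵀ·S⁻¹ = [29/40; -1/2]
x' = x̄ + K·y = [-13/10, 4]
P' = (I − K·H)·P̄ = [219/20 -19; -19 36]

x' = [-13/10, 4]
P' = [219/20 -19; -19 36]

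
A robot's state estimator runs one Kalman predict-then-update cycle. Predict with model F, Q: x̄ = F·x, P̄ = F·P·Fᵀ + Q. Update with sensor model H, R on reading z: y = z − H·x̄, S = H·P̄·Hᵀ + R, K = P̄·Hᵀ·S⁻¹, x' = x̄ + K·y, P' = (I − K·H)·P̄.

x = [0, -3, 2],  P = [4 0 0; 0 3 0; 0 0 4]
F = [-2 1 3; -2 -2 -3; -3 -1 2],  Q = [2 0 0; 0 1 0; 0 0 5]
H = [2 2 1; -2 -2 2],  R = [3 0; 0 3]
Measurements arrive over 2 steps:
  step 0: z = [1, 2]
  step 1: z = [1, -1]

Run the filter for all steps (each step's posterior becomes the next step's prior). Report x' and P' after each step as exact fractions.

step 0: x̄ = F·x = [3, 0, 7]
step 0: P̄ = F·P·Fᵀ + Q = [57 -26 45; -26 65 6; 45 6 60]
step 0: y = z − H·x̄ = [-12, -6]
step 0: S = H·P̄·Hᵀ + R = [547 -58; -58 115]
step 0: K = P̄·Hᵀ·S⁻¹ = [4643/19847 7174/19847; 1944/19847 -10410/19847; 6558/19847 6414/19847]
step 0: x' = x̄ + K·y = [-39219/19847, 39132/19847, 21749/19847]
step 0: P' = (I − K·H)·P̄ = [433606/19847 -432550/19847 11817/19847; -432550/19847 439699/19847 -8466/19847; 11817/19847 -8466/19847 12972/19847]
step 1: x̄ = F·x = [182817/19847, -65073/19847, 122023/19847]
step 1: P̄ = F·P·Fᵀ + Q = [3868165/19847 -50628/19847 2527164/19847; -50628/19847 209627/19847 10353/19847; 2527164/19847 10353/19847 1790036/19847]
step 1: y = z − H·x̄ = [-337664/19847, -28405/19847]
step 1: S = H·P̄·Hᵀ + R = [27905789/19847 -7251038/19847; -7251038/19847 2825693/19847]
step 1: K = P̄·Hᵀ·S⁻¹ = [167989746/441303313 28031450/441303313; -20622033/441303313 -99348050/441303313; 143742194/441303313 135382162/441303313]
step 1: x' = x̄ + K·y = [1166797241/441303313, -953878721/441303313, 73918459/441303313]
step 1: P' = (I − K·H)·P̄ = [3639053851/441303313 -3485079830/441303313 196021196/441303313; -3485079830/441303313 3514131822/441303313 -119970083/441303313; 196021196/441303313 -119970083/441303313 279124356/441303313]

step 0: x' = [-39219/19847, 39132/19847, 21749/19847], P' = [433606/19847 -432550/19847 11817/19847; -432550/19847 439699/19847 -8466/19847; 11817/19847 -8466/19847 12972/19847]
step 1: x' = [1166797241/441303313, -953878721/441303313, 73918459/441303313], P' = [3639053851/441303313 -3485079830/441303313 196021196/441303313; -3485079830/441303313 3514131822/441303313 -119970083/441303313; 196021196/441303313 -119970083/441303313 279124356/441303313]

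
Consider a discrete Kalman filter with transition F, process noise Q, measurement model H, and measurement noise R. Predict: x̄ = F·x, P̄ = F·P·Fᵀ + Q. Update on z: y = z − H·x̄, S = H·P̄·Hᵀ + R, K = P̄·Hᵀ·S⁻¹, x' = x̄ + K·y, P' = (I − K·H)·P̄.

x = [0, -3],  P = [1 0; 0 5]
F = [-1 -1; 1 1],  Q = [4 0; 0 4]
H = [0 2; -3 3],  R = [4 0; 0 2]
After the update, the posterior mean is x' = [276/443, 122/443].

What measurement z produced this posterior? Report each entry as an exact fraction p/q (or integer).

x̄ = F·x = [3, -3]
P̄ = F·P·Fᵀ + Q = [10 -6; -6 10]
S = H·P̄·Hᵀ + R = [44 96; 96 290]
K = P̄·Hᵀ·S⁻¹ = [141/443 -120/443; 149/443 24/443]
x' − x̄ = [-1053/443, 1451/443] = K·y
y = (KᵀK)⁻¹·Kᵀ·(x' − x̄) = [7, 17]
z = y + H·x̄ = [7, 17] + [-6, -18] = [1, -1]

z = [1, -1]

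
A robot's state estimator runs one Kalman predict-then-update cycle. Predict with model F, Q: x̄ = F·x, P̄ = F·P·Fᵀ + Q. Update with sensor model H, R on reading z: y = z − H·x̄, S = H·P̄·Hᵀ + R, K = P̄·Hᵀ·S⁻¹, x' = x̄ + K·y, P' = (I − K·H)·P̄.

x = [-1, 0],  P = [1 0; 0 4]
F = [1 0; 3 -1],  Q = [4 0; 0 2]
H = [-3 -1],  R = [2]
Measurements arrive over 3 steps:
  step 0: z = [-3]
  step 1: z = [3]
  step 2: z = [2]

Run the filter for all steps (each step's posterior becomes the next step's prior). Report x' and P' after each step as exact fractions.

step 0: x̄ = F·x = [-1, -3]
step 0: P̄ = F·P·Fᵀ + Q = [5 3; 3 15]
step 0: y = z − H·x̄ = [-9]
step 0: S = H·P̄·Hᵀ + R = [80]
step 0: K = P̄·Hᵀ·S⁻¹ = [-9/40; -3/10]
step 0: x' = x̄ + K·y = [41/40, -3/10]
step 0: P' = (I − K·H)·P̄ = [19/20 -12/5; -12/5 39/5]
step 1: x̄ = F·x = [41/40, 27/8]
step 1: P̄ = F·P·Fᵀ + Q = [99/20 21/4; 21/4 131/4]
step 1: y = z − H·x̄ = [189/20]
step 1: S = H·P̄·Hᵀ + R = [554/5]
step 1: K = P̄·Hᵀ·S⁻¹ = [-201/1108; -485/1108]
step 1: x' = x̄ + K·y = [-3055/4432, -3375/4432]
step 1: P' = (I − K·H)·P̄ = [2889/2216 -7863/2216; -7863/2216 25529/2216]
step 2: x̄ = F·x = [-3055/4432, -2895/2216]
step 2: P̄ = F·P·Fᵀ + Q = [11753/2216 8265/1108; 8265/1108 25785/554]
step 2: y = z − H·x̄ = [-6091/4432]
step 2: S = H·P̄·Hᵀ + R = [312529/2216]
step 2: K = P̄·Hᵀ·S⁻¹ = [-51789/312529; -152730/312529]
step 2: x' = x̄ + K·y = [-144253/312529, -198390/312529]
step 2: P' = (I − K·H)·P̄ = [447226/312529 -1238100/312529; -1238100/312529 4019760/312529]

step 0: x' = [41/40, -3/10], P' = [19/20 -12/5; -12/5 39/5]
step 1: x' = [-3055/4432, -3375/4432], P' = [2889/2216 -7863/2216; -7863/2216 25529/2216]
step 2: x' = [-144253/312529, -198390/312529], P' = [447226/312529 -1238100/312529; -1238100/312529 4019760/312529]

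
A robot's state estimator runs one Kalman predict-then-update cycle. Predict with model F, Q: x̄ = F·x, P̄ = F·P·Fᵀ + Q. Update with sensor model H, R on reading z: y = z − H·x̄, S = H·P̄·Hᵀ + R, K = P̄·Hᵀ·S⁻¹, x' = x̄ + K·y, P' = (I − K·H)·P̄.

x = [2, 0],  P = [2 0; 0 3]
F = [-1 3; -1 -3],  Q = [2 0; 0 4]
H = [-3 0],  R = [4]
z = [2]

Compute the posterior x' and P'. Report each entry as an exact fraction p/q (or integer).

x' = [-194/283, -866/283]
P' = [124/283 -100/283; -100/283 3714/283]

x̄ = F·x = [-2, -2]
P̄ = F·P·Fᵀ + Q = [31 -25; -25 33]
y = z − H·x̄ = [-4]
S = H·P̄·Hᵀ + R = [283]
K = P̄·Hᵀ·S⁻¹ = [-93/283; 75/283]
x' = x̄ + K·y = [-194/283, -866/283]
P' = (I − K·H)·P̄ = [124/283 -100/283; -100/283 3714/283]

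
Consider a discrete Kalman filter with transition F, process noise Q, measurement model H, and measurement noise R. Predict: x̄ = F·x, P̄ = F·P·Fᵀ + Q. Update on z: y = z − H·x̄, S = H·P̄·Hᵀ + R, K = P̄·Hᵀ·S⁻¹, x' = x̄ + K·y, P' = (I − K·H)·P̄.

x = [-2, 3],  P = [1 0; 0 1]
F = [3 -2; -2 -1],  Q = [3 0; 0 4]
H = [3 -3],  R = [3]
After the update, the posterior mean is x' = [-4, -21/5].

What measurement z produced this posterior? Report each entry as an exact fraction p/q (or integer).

z = [1]

x̄ = F·x = [-12, 1]
P̄ = F·P·Fᵀ + Q = [16 -4; -4 9]
S = H·P̄·Hᵀ + R = [300]
K = P̄·Hᵀ·S⁻¹ = [1/5; -13/100]
x' − x̄ = [8, -26/5] = K·y
y = (KᵀK)⁻¹·Kᵀ·(x' − x̄) = [40]
z = y + H·x̄ = [40] + [-39] = [1]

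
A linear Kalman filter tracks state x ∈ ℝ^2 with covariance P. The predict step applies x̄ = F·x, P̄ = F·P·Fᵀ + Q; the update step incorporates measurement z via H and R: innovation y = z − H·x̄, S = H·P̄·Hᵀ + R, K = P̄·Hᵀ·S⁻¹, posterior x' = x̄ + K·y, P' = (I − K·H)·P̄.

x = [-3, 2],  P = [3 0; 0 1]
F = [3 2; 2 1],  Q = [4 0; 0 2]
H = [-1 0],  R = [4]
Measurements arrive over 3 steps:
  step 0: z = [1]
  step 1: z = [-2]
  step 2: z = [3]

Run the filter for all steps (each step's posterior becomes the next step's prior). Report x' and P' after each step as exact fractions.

step 0: x' = [-55/39, -76/39], P' = [140/39 80/39; 80/39 185/39]
step 1: x' = [1241/818, 1161/1636], P' = [1558/409 885/409; 885/409 3891/818]
step 2: x' = [-23103/8924, -20347/17848], P' = [8515/2231 9717/4462; 9717/4462 42657/8924]

step 0: x̄ = F·x = [-5, -4]
step 0: P̄ = F·P·Fᵀ + Q = [35 20; 20 15]
step 0: y = z − H·x̄ = [-4]
step 0: S = H·P̄·Hᵀ + R = [39]
step 0: K = P̄·Hᵀ·S⁻¹ = [-35/39; -20/39]
step 0: x' = x̄ + K·y = [-55/39, -76/39]
step 0: P' = (I − K·H)·P̄ = [140/39 80/39; 80/39 185/39]
step 1: x̄ = F·x = [-317/39, -62/13]
step 1: P̄ = F·P·Fᵀ + Q = [3116/39 590/13; 590/13 381/13]
step 1: y = z − H·x̄ = [-395/39]
step 1: S = H·P̄·Hᵀ + R = [3272/39]
step 1: K = P̄·Hᵀ·S⁻¹ = [-779/818; -885/1636]
step 1: x' = x̄ + K·y = [1241/818, 1161/1636]
step 1: P' = (I − K·H)·P̄ = [1558/409 885/409; 885/409 3891/818]
step 2: x̄ = F·x = [2442/409, 6125/1636]
step 2: P̄ = F·P·Fᵀ + Q = [34060/409 19434/409; 19434/409 25071/818]
step 2: y = z − H·x̄ = [3669/409]
step 2: S = H·P̄·Hᵀ + R = [35696/409]
step 2: K = P̄·Hᵀ·S⁻¹ = [-8515/8924; -9717/17848]
step 2: x' = x̄ + K·y = [-23103/8924, -20347/17848]
step 2: P' = (I − K·H)·P̄ = [8515/2231 9717/4462; 9717/4462 42657/8924]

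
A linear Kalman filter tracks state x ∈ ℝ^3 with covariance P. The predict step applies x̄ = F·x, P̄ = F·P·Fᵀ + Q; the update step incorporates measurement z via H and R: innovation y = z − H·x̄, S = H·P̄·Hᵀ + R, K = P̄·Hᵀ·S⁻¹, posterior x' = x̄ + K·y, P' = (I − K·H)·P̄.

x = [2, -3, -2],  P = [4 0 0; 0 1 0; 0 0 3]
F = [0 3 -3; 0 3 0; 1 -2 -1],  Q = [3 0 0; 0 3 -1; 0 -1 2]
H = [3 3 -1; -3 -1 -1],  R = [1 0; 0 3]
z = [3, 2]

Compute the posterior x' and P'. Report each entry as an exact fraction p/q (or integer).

x' = [-31734/68959, 74423/68959, -60205/68959]
P' = [59889/68959 -75255/68959 -47343/68959; -75255/68959 108032/68959 82717/68959; -47343/68959 82717/68959 124067/68959]

x̄ = F·x = [-3, -9, 10]
P̄ = F·P·Fᵀ + Q = [39 9 3; 9 12 -7; 3 -7 13]
y = z − H·x̄ = [49, -6]
S = H·P̄·Hᵀ + R = [659 -468; -468 437]
K = P̄·Hᵀ·S⁻¹ = [1245/68959 -19023/68959; 15614/68959 11672/68959; -17945/68959 -21585/68959]
x' = x̄ + K·y = [-31734/68959, 74423/68959, -60205/68959]
P' = (I − K·H)·P̄ = [59889/68959 -75255/68959 -47343/68959; -75255/68959 108032/68959 82717/68959; -47343/68959 82717/68959 124067/68959]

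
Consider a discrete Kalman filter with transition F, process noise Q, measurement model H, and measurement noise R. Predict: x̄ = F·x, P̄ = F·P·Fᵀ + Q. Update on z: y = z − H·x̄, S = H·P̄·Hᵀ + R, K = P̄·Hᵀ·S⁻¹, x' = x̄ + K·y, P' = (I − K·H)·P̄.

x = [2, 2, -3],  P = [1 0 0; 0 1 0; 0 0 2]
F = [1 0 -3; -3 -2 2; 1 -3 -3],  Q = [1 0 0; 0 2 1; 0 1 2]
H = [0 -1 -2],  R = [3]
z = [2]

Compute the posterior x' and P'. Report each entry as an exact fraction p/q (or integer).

x' = [673/57, -898/57, 389/57]
P' = [1751/114 -1871/114 485/57; -1871/114 2573/114 -638/57; 485/57 -638/57 358/57]

x̄ = F·x = [11, -16, 5]
P̄ = F·P·Fᵀ + Q = [20 -15 19; -15 23 -8; 19 -8 30]
y = z − H·x̄ = [-4]
S = H·P̄·Hᵀ + R = [114]
K = P̄·Hᵀ·S⁻¹ = [-23/114; -7/114; -26/57]
x' = x̄ + K·y = [673/57, -898/57, 389/57]
P' = (I − K·H)·P̄ = [1751/114 -1871/114 485/57; -1871/114 2573/114 -638/57; 485/57 -638/57 358/57]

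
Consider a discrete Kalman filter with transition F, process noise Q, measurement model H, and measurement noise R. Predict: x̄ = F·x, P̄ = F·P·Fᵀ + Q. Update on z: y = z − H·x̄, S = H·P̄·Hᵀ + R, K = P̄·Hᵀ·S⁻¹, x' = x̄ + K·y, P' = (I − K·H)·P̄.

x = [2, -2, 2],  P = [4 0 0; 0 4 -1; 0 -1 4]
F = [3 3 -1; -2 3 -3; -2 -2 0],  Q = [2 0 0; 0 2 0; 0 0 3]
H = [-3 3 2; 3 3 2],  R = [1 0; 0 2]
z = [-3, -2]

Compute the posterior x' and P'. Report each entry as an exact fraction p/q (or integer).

x' = [229886/1428703, -1480644/1428703, 408122/1428703]
P' = [118932/1428703 84324/1428703 -67058/1428703; 84324/1428703 2754876/1428703 -3942566/1428703; -67058/1428703 -3942566/1428703 5896871/1428703]

x̄ = F·x = [-2, -16, 0]
P̄ = F·P·Fᵀ + Q = [84 36 -50; 36 108 -14; -50 -14 35]
y = z − H·x̄ = [39, 52]
S = H·P̄·Hᵀ + R = [1653 188; 188 1750]
K = P̄·Hᵀ·S⁻¹ = [-237940/1428703 237826/1428703; 126524/1428703 316234/1428703; 167218/1428703 -117565/1428703]
x' = x̄ + K·y = [229886/1428703, -1480644/1428703, 408122/1428703]
P' = (I − K·H)·P̄ = [118932/1428703 84324/1428703 -67058/1428703; 84324/1428703 2754876/1428703 -3942566/1428703; -67058/1428703 -3942566/1428703 5896871/1428703]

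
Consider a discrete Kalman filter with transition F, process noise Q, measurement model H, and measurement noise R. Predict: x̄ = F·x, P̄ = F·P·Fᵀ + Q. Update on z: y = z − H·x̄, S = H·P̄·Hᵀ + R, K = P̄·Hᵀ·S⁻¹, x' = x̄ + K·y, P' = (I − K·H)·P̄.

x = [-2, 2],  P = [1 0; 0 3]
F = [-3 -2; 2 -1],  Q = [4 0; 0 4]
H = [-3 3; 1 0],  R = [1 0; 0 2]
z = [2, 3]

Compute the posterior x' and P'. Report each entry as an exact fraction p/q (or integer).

x̄ = F·x = [2, -6]
P̄ = F·P·Fᵀ + Q = [25 0; 0 11]
y = z − H·x̄ = [26, 1]
S = H·P̄·Hᵀ + R = [325 -75; -75 27]
K = P̄·Hᵀ·S⁻¹ = [-1/21 50/63; 99/350 11/14]
x' = x̄ + K·y = [14/9, 107/50]
P' = (I − K·H)·P̄ = [100/63 11/7; 11/7 583/350]

x' = [14/9, 107/50]
P' = [100/63 11/7; 11/7 583/350]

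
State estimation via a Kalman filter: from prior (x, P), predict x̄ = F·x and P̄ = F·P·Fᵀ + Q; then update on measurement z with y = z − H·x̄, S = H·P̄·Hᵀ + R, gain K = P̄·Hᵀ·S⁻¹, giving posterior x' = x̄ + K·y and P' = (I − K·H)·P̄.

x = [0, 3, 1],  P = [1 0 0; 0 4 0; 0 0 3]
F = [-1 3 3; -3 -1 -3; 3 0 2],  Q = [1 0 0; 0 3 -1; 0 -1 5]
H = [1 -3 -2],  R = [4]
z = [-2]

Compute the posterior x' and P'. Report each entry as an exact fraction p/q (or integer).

x̄ = F·x = [12, -6, 2]
P̄ = F·P·Fᵀ + Q = [65 -36 15; -36 43 -28; 15 -28 26]
y = z − H·x̄ = [-28]
S = H·P̄·Hᵀ + R = [380]
K = P̄·Hᵀ·S⁻¹ = [143/380; -109/380; 47/380]
x' = x̄ + K·y = [139/95, 193/95, -139/95]
P' = (I − K·H)·P̄ = [4251/380 1907/380 -1021/380; 1907/380 4459/380 -5517/380; -1021/380 -5517/380 7671/380]

x' = [139/95, 193/95, -139/95]
P' = [4251/380 1907/380 -1021/380; 1907/380 4459/380 -5517/380; -1021/380 -5517/380 7671/380]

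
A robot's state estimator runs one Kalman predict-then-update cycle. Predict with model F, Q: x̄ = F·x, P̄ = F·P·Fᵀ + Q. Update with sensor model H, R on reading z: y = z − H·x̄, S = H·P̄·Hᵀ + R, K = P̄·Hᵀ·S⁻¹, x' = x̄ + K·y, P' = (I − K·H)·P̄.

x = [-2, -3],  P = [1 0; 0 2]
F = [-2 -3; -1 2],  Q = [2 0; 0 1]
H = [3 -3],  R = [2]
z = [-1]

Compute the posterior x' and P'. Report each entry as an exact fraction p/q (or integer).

x̄ = F·x = [13, -4]
P̄ = F·P·Fᵀ + Q = [24 -10; -10 10]
y = z − H·x̄ = [-52]
S = H·P̄·Hᵀ + R = [488]
K = P̄·Hᵀ·S⁻¹ = [51/244; -15/122]
x' = x̄ + K·y = [130/61, 146/61]
P' = (I − K·H)·P̄ = [327/122 155/61; 155/61 160/61]

x' = [130/61, 146/61]
P' = [327/122 155/61; 155/61 160/61]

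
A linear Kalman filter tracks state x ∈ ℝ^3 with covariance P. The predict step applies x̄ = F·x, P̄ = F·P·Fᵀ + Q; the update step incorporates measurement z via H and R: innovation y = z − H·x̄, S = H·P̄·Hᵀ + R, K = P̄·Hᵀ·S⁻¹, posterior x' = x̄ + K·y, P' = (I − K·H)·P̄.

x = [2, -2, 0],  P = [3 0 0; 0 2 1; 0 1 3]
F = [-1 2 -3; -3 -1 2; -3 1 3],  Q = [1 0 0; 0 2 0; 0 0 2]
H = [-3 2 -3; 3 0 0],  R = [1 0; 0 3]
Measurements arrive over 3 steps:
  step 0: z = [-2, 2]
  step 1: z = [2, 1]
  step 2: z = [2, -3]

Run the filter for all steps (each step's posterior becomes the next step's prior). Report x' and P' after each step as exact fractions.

step 0: x̄ = F·x = [-6, -4, -8]
step 0: P̄ = F·P·Fᵀ + Q = [27 -6 -11; -6 39 42; -11 42 64]
step 0: y = z − H·x̄ = [-36, 20]
step 0: S = H·P̄·Hᵀ + R = [346 -180; -180 246]
step 0: K = P̄·Hᵀ·S⁻¹ = [-15/4393 2871/8786; -885/4393 -969/4393; -4065/8786 -4153/8786]
step 0: x' = x̄ + K·y = [2892/4393, -5092/4393, -3504/4393]
step 0: P' = (I − K·H)·P̄ = [2871/8786 -969/4393 -4153/8786; -969/4393 127335/4393 86154/4393; -4153/8786 86154/4393 60190/4393]
step 1: x̄ = F·x = [-2564/4393, -10592/4393, -24280/4393]
step 1: P̄ = F·P·Fᵀ + Q = [28895/8786 -18116/4393 -59895/8786; -18116/4393 128577/8786 191718/4393; -59895/8786 191718/4393 2501731/8786]
step 1: y = z − H·x̄ = [-50562/4393, 12085/4393]
step 1: S = H·P̄·Hᵀ + R = [9027085/4393 30804/4393; 30804/4393 286413/8786]
step 1: K = P̄·Hᵀ·S⁻¹ = [1208/11531611 3489867/11531611; -636159/15079799 -328592/887047; -70847886/196037387 -6338067/11531611]
step 1: x' = x̄ + K·y = [2856115/11531611, -44404130/15079799, -564466451/196037387]
step 1: P' = (I − K·H)·P̄ = [3489867/11531611 -328592/887047 -6338067/11531611; -328592/887047 189549849/30159598 68981400/15079799; -6338067/11531611 68981400/15079799 729201901/196037387]
step 2: x̄ = F·x = [490338018/196037387, -697341077/196037387, -345187844/28005341]
step 2: P̄ = F·P·Fᵀ + Q = [629372403/196037387 -775204639/196037387 -195508895/28005341; -775204639/196037387 4690251847/392074774 1256153121/56010682; -195508895/28005341 1256153121/56010682 672515357/8001526]
step 2: y = z − H·x̄ = [-5459882/268177, -2059126215/196037387]
step 2: S = H·P̄·Hᵀ + R = [261122935/536354 2738004/268177; 2738004/268177 6252463788/196037387]
step 2: K = P̄·Hᵀ·S⁻¹ = [333580154/503927620487 608276538821/2015710481948; -28860503737/503927620487 -712792510253/2015710481948; -187202430375/503927620487 -1083916319195/2015710481948]
step 2: x' = x̄ + K·y = [-1374555098929/2015710481948, 2667048220245/2015710481948, 1785164164543/2015710481948]
step 2: P' = (I − K·H)·P̄ = [608276538821/2015710481948 -712792510253/2015710481948 -1083916319195/2015710481948; -712792510253/2015710481948 12021714545245/2015710481948 8765749545399/2015710481948; -1083916319195/2015710481948 8765749545399/2015710481948 7177352589961/2015710481948]

step 0: x' = [2892/4393, -5092/4393, -3504/4393], P' = [2871/8786 -969/4393 -4153/8786; -969/4393 127335/4393 86154/4393; -4153/8786 86154/4393 60190/4393]
step 1: x' = [2856115/11531611, -44404130/15079799, -564466451/196037387], P' = [3489867/11531611 -328592/887047 -6338067/11531611; -328592/887047 189549849/30159598 68981400/15079799; -6338067/11531611 68981400/15079799 729201901/196037387]
step 2: x' = [-1374555098929/2015710481948, 2667048220245/2015710481948, 1785164164543/2015710481948], P' = [608276538821/2015710481948 -712792510253/2015710481948 -1083916319195/2015710481948; -712792510253/2015710481948 12021714545245/2015710481948 8765749545399/2015710481948; -1083916319195/2015710481948 8765749545399/2015710481948 7177352589961/2015710481948]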